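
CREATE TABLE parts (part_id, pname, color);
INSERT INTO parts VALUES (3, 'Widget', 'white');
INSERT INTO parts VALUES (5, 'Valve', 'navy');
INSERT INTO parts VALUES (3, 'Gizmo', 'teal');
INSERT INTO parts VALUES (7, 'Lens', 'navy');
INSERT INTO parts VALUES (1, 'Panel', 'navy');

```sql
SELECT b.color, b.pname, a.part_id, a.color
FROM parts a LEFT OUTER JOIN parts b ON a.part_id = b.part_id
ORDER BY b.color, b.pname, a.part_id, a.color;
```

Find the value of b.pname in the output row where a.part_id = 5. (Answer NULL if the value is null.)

LEFT JOIN keeps every row from `parts a`; unmatched rows get NULL for `parts b`'s columns.
Matching on a.part_id = b.part_id.
Matched pairs: 7; unmatched a rows kept: 0.

Valve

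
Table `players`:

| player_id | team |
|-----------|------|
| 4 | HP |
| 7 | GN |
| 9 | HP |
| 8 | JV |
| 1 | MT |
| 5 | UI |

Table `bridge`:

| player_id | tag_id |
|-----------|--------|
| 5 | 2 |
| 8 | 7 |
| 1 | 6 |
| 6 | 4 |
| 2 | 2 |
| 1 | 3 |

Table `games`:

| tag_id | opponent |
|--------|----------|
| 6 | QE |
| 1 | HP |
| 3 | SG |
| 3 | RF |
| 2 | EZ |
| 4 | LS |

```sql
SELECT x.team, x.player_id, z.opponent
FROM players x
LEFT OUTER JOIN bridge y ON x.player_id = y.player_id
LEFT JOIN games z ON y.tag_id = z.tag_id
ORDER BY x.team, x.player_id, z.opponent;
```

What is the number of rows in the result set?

8

Step 1 — x LEFT JOIN y on player_id → 7 row(s).
Then LEFT JOIN `games z` on tag_id: each of those 7 rows is kept; rows whose y.tag_id has no match in z get NULL for z's columns.
Result: 8 row(s).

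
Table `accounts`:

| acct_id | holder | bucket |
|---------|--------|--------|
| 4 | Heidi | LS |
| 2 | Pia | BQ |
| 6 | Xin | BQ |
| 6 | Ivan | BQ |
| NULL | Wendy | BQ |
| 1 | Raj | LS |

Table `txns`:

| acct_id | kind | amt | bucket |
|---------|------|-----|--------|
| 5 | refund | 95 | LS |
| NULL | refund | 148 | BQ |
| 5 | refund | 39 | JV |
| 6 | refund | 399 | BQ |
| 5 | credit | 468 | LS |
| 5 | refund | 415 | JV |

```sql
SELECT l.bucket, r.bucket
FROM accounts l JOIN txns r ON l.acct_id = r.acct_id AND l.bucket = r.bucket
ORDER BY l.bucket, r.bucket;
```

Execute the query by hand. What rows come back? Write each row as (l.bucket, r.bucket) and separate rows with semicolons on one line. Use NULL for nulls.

(BQ, BQ); (BQ, BQ)

INNER JOIN keeps only pairs where the ON condition holds.
Matching on l.acct_id = r.acct_id AND l.bucket = r.bucket. A NULL in a compared column never satisfies the condition.
Matched pairs: 2.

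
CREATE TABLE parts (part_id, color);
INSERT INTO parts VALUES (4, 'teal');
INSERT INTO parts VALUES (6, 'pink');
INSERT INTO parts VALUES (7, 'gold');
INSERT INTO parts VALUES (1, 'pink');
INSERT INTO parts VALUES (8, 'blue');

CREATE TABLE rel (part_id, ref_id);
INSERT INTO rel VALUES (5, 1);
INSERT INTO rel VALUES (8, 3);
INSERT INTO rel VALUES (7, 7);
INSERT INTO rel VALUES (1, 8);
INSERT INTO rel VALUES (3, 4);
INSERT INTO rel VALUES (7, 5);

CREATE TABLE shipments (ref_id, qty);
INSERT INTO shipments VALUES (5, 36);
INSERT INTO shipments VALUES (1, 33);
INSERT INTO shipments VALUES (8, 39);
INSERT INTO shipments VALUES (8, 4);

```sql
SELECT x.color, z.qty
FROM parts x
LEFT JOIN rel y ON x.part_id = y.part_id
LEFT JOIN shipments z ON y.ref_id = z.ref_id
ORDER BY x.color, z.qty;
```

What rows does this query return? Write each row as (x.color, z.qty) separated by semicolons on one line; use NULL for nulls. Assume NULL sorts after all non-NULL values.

Step 1 — x LEFT JOIN y on part_id → 6 row(s).
Then LEFT JOIN `shipments z` on ref_id: each of those 6 rows is kept; rows whose y.ref_id has no match in z get NULL for z's columns.

(blue, NULL); (gold, 36); (gold, NULL); (pink, 4); (pink, 39); (pink, NULL); (teal, NULL)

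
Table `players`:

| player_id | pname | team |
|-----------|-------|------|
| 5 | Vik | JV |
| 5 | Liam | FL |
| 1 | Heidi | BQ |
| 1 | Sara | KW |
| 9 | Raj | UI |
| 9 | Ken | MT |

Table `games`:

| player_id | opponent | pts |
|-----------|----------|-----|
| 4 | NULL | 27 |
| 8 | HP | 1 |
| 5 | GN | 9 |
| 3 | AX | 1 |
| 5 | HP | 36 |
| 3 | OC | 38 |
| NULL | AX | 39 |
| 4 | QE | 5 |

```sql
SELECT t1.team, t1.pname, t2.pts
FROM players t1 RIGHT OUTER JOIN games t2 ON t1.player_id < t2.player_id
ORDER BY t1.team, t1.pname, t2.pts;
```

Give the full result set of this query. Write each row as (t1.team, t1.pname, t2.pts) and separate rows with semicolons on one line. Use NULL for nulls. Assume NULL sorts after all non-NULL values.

(BQ, Heidi, 1); (BQ, Heidi, 1); (BQ, Heidi, 5); (BQ, Heidi, 9); (BQ, Heidi, 27); (BQ, Heidi, 36); (BQ, Heidi, 38); (FL, Liam, 1); (JV, Vik, 1); (KW, Sara, 1); (KW, Sara, 1); (KW, Sara, 5); (KW, Sara, 9); (KW, Sara, 27); (KW, Sara, 36); (KW, Sara, 38); (NULL, NULL, 39)

RIGHT JOIN keeps every row from `games`; unmatched rows get NULL for `players`'s columns.
Matching on t1.player_id < t2.player_id. A NULL in a compared column never satisfies the condition.
Matched pairs: 16; unmatched t2 rows kept: 1.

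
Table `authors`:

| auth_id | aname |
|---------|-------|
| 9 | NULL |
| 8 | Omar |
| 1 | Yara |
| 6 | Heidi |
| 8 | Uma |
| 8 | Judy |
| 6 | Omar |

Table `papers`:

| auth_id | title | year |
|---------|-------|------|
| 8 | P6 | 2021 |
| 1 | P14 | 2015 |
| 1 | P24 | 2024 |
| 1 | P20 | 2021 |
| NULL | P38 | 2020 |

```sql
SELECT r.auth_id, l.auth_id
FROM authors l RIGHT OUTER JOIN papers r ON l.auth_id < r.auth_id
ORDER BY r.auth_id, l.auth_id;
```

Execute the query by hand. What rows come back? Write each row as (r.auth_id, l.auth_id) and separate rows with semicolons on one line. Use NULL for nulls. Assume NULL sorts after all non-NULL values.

RIGHT JOIN keeps every row from `papers`; unmatched rows get NULL for `authors`'s columns.
Matching on l.auth_id < r.auth_id. A NULL in a compared column never satisfies the condition.
- l row (auth_id=9): no match.
- l row (auth_id=8): no match.
- l row (auth_id=1): matches 1 r row(s) → 1 output row(s).
- l row (auth_id=6): matches 1 r row(s) → 1 output row(s).
- l row (auth_id=8): no match.
- l row (auth_id=8): no match.
- l row (auth_id=6): matches 1 r row(s) → 1 output row(s).
- 4 row(s) from r found no l partner → padded with NULL.
After projecting and ordering:
r.auth_id | l.auth_id
1 | NULL
1 | NULL
1 | NULL
8 | 1
8 | 6
8 | 6
NULL | NULL

(1, NULL); (1, NULL); (1, NULL); (8, 1); (8, 6); (8, 6); (NULL, NULL)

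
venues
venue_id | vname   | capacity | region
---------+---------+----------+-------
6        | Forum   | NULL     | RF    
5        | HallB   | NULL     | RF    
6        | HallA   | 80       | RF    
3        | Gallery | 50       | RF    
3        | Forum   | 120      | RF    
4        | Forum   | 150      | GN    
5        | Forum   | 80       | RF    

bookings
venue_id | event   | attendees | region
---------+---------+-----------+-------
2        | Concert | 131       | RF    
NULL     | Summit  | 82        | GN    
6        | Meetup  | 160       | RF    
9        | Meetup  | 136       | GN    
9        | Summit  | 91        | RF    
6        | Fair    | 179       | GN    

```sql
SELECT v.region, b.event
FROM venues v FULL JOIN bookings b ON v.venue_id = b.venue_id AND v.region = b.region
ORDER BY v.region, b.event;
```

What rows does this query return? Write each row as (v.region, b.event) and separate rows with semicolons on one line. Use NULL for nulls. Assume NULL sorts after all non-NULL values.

(GN, NULL); (RF, Meetup); (RF, Meetup); (RF, NULL); (RF, NULL); (RF, NULL); (RF, NULL); (NULL, Concert); (NULL, Fair); (NULL, Meetup); (NULL, Summit); (NULL, Summit)

FULL OUTER JOIN keeps every row from both sides; unmatched rows get NULL for the other side's columns.
Matching on v.venue_id = b.venue_id AND v.region = b.region. A NULL in a compared column never satisfies the condition.
- venue_id=6, region=RF: 1 matching b row(s), so 1 row(s) emitted.
- venue_id=5, region=RF: no b row matches, row kept with b columns NULL.
- venue_id=6, region=RF: 1 matching b row(s), so 1 row(s) emitted.
- venue_id=3, region=RF: no b row matches, row kept with b columns NULL.
- venue_id=3, region=RF: no b row matches, row kept with b columns NULL.
- venue_id=4, region=GN: no b row matches, row kept with b columns NULL.
- venue_id=5, region=RF: no b row matches, row kept with b columns NULL.
- 5 b row(s) had no v match → kept, v columns NULL.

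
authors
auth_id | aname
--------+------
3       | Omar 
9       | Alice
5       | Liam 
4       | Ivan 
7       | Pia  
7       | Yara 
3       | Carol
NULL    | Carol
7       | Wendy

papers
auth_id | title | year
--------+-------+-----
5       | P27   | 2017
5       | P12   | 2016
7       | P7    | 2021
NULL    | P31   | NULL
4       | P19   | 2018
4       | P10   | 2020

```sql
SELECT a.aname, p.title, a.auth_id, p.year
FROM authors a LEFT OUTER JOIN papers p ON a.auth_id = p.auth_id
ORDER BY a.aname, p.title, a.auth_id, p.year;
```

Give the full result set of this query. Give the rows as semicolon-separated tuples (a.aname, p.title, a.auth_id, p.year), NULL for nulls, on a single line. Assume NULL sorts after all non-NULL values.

LEFT JOIN keeps every row from `authors`; unmatched rows get NULL for `papers`'s columns.
Matching on a.auth_id = p.auth_id. A NULL in a compared column never satisfies the condition.
Matched pairs: 7; unmatched a rows kept: 4.

(Alice, NULL, 9, NULL); (Carol, NULL, 3, NULL); (Carol, NULL, NULL, NULL); (Ivan, P10, 4, 2020); (Ivan, P19, 4, 2018); (Liam, P12, 5, 2016); (Liam, P27, 5, 2017); (Omar, NULL, 3, NULL); (Pia, P7, 7, 2021); (Wendy, P7, 7, 2021); (Yara, P7, 7, 2021)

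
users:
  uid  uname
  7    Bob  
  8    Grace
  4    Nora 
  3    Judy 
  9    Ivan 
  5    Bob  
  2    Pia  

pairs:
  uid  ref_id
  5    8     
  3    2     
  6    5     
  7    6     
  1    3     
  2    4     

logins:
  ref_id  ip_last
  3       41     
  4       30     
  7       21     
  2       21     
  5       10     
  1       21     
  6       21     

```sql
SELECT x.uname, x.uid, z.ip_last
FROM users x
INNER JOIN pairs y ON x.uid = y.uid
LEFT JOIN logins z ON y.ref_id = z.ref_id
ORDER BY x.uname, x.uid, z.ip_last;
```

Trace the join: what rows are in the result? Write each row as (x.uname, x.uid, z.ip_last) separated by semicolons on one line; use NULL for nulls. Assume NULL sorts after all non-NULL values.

(Bob, 5, NULL); (Bob, 7, 21); (Judy, 3, 21); (Pia, 2, 30)

Joins associate left-to-right: users INNER JOIN pairs on uid gives 4 intermediate row(s).
Then LEFT JOIN `logins z` on ref_id: each of those 4 rows is kept; rows whose y.ref_id has no match in z get NULL for z's columns.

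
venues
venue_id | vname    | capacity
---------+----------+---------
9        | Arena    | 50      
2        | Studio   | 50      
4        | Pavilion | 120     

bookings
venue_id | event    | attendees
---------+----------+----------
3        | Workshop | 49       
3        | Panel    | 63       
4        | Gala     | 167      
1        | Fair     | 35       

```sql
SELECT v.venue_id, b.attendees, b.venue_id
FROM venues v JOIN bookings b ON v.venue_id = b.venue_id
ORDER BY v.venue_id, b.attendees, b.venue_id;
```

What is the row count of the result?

1

INNER JOIN keeps only pairs where the ON condition holds.
Matching on v.venue_id = b.venue_id.
- venue_id=9: no matching b row, dropped.
- venue_id=2: no matching b row, dropped.
- venue_id=4: 1 matching b row(s), so 1 row(s) emitted.
Total: 1 rows.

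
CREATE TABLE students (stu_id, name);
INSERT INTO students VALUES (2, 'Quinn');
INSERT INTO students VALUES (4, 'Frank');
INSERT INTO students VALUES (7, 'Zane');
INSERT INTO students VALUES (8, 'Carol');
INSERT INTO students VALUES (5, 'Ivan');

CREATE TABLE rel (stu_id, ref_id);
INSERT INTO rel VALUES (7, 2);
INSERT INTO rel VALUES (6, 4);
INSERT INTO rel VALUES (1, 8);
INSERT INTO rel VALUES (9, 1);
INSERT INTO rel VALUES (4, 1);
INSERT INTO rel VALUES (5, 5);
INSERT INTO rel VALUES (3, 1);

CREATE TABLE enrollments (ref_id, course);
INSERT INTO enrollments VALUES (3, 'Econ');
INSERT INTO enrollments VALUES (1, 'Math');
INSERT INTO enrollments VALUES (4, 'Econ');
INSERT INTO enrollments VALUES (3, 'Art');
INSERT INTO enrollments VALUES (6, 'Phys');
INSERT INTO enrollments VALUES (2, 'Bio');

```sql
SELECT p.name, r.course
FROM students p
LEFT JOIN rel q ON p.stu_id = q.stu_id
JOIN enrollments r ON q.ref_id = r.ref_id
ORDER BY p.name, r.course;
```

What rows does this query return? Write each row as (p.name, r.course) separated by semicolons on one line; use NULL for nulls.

(Frank, Math); (Zane, Bio)

Joins associate left-to-right: students LEFT JOIN rel on stu_id gives 5 intermediate row(s).
Then INNER JOIN `enrollments r` on ref_id: keep only rows whose q.ref_id appears in r.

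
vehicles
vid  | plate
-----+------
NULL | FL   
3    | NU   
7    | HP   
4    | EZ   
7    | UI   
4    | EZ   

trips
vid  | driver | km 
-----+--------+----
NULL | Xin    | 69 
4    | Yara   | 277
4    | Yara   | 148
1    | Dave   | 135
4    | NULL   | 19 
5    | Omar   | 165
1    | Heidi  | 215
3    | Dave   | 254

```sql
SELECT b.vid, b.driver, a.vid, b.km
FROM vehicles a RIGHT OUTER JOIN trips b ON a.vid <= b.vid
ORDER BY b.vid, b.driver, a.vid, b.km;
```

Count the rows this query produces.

RIGHT JOIN keeps every row from `trips`; unmatched rows get NULL for `vehicles`'s columns.
Matching on a.vid <= b.vid. A NULL in a compared column never satisfies the condition.
Matched pairs: 13; unmatched b rows kept: 3.
Total: 13 matched + 3 padded = 16 rows.

16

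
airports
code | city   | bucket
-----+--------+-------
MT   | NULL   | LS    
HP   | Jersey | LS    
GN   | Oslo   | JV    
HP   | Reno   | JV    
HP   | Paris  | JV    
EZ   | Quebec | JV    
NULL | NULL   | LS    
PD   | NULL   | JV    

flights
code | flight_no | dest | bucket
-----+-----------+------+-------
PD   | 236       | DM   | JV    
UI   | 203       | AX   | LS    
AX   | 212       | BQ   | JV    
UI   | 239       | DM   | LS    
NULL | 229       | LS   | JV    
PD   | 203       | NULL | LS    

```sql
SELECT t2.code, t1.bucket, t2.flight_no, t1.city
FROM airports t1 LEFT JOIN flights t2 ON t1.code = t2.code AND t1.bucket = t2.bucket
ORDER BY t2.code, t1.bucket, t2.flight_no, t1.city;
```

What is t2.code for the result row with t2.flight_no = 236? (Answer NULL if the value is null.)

LEFT JOIN keeps every row from `airports`; unmatched rows get NULL for `flights`'s columns.
Matching on t1.code = t2.code AND t1.bucket = t2.bucket. A NULL in a compared column never satisfies the condition.
Matched pairs: 1; unmatched t1 rows kept: 7.

PD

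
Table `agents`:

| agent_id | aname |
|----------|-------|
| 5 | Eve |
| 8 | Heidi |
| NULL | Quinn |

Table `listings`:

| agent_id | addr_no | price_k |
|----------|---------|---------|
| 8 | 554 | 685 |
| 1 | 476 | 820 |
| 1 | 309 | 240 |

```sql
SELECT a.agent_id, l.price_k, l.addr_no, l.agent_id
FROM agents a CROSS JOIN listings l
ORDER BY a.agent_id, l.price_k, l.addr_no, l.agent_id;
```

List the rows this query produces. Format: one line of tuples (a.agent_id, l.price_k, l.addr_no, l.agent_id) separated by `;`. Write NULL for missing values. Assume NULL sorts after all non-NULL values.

(5, 240, 309, 1); (5, 685, 554, 8); (5, 820, 476, 1); (8, 240, 309, 1); (8, 685, 554, 8); (8, 820, 476, 1); (NULL, 240, 309, 1); (NULL, 685, 554, 8); (NULL, 820, 476, 1)

CROSS JOIN pairs every row of `agents` with every row of `listings`: 3 × 3 = 9 rows.
After projecting and ordering:
a.agent_id | l.price_k | l.addr_no | l.agent_id
5 | 240 | 309 | 1
5 | 685 | 554 | 8
5 | 820 | 476 | 1
8 | 240 | 309 | 1
8 | 685 | 554 | 8
8 | 820 | 476 | 1
NULL | 240 | 309 | 1
NULL | 685 | 554 | 8
NULL | 820 | 476 | 1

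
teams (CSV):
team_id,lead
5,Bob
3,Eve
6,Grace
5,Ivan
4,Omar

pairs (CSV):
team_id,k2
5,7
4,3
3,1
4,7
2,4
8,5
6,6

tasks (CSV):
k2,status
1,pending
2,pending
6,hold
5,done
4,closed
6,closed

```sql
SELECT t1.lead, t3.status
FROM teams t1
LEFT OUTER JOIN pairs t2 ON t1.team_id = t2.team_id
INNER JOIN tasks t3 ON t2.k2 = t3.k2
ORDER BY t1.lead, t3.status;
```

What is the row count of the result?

3

Joins associate left-to-right: teams LEFT JOIN pairs on team_id gives 6 intermediate row(s).
Then INNER JOIN `tasks t3` on k2: keep only rows whose t2.k2 appears in t3.
Result: 3 row(s).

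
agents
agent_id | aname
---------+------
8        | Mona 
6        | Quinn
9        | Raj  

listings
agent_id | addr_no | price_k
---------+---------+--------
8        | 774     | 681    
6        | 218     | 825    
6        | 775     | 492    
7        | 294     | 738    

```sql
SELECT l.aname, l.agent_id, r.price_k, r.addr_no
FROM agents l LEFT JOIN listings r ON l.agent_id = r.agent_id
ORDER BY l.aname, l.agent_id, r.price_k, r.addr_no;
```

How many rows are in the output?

4

LEFT JOIN keeps every row from `agents`; unmatched rows get NULL for `listings`'s columns.
Matching on l.agent_id = r.agent_id.
- l (agent_id=8) pairs with 1 row(s) of r.
- l (agent_id=6) pairs with 2 row(s) of r.
- l (agent_id=9) has no partner → padded with NULL.
Total: 3 matched + 1 padded = 4 rows.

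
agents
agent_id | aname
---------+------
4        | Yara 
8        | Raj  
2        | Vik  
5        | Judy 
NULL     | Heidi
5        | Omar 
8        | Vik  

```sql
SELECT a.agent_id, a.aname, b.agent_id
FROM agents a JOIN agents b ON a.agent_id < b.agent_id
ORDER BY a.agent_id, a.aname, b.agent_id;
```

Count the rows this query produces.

13

INNER JOIN keeps only pairs where the ON condition holds.
Matching on a.agent_id < b.agent_id. A NULL in a compared column never satisfies the condition.
- a[0] agent_id=4 → 4 match(es) in b → 4 row(s).
- a[1] agent_id=8 → no match; dropped.
- a[2] agent_id=2 → 5 match(es) in b → 5 row(s).
- a[3] agent_id=5 → 2 match(es) in b → 2 row(s).
- a[4] agent_id=NULL → no match; dropped.
- a[5] agent_id=5 → 2 match(es) in b → 2 row(s).
- a[6] agent_id=8 → no match; dropped.
Total: 13 rows.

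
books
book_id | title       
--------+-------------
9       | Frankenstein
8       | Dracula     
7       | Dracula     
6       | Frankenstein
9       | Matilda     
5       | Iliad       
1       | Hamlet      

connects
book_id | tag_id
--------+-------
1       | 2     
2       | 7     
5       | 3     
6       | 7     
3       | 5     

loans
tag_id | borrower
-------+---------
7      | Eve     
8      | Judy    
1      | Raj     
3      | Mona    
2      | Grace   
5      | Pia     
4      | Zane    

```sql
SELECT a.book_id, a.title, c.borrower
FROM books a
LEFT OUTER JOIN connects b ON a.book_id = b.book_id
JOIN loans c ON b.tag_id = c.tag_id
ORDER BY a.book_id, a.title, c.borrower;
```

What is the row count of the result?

3

Step 1 — a LEFT JOIN b on book_id → 7 row(s).
Then INNER JOIN `loans c` on tag_id: keep only rows whose b.tag_id appears in c.
Result: 3 row(s).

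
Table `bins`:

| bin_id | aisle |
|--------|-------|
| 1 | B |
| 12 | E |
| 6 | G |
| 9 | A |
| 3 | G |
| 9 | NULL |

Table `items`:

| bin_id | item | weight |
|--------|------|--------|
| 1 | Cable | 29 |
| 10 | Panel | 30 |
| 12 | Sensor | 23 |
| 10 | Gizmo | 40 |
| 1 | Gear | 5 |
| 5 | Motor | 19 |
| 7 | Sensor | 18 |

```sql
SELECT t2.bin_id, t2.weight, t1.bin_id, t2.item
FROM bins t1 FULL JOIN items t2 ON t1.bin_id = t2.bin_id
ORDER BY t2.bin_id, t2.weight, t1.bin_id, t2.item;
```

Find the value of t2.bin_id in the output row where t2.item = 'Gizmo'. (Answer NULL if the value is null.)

10

FULL OUTER JOIN keeps every row from both sides; unmatched rows get NULL for the other side's columns.
Matching on t1.bin_id = t2.bin_id.
- t1 (bin_id=1) pairs with 2 row(s) of t2.
- t1 (bin_id=12) pairs with 1 row(s) of t2.
- t1 (bin_id=6) has no partner → padded with NULL.
- t1 (bin_id=9) has no partner → padded with NULL.
- t1 (bin_id=3) has no partner → padded with NULL.
- t1 (bin_id=9) has no partner → padded with NULL.
- 4 t2 row(s) had no t1 match → kept, t1 columns NULL.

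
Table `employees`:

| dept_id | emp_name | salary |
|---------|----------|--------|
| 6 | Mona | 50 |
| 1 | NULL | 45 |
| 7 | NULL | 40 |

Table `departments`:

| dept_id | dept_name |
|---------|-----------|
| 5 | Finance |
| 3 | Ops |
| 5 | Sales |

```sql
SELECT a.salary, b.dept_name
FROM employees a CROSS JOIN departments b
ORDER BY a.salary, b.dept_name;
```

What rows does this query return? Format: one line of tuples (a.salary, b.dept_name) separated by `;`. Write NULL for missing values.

CROSS JOIN pairs every row of `employees` with every row of `departments`: 3 × 3 = 9 rows.

(40, Finance); (40, Ops); (40, Sales); (45, Finance); (45, Ops); (45, Sales); (50, Finance); (50, Ops); (50, Sales)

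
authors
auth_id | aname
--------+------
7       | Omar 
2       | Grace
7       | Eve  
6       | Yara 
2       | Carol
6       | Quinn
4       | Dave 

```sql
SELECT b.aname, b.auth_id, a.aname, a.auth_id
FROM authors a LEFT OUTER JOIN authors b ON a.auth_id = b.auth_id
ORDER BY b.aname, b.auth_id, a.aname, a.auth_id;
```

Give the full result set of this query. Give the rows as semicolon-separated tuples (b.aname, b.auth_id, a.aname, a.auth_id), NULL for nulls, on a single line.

LEFT JOIN keeps every row from `authors a`; unmatched rows get NULL for `authors b`'s columns.
Matching on a.auth_id = b.auth_id.
Matched pairs: 13; unmatched a rows kept: 0.

(Carol, 2, Carol, 2); (Carol, 2, Grace, 2); (Dave, 4, Dave, 4); (Eve, 7, Eve, 7); (Eve, 7, Omar, 7); (Grace, 2, Carol, 2); (Grace, 2, Grace, 2); (Omar, 7, Eve, 7); (Omar, 7, Omar, 7); (Quinn, 6, Quinn, 6); (Quinn, 6, Yara, 6); (Yara, 6, Quinn, 6); (Yara, 6, Yara, 6)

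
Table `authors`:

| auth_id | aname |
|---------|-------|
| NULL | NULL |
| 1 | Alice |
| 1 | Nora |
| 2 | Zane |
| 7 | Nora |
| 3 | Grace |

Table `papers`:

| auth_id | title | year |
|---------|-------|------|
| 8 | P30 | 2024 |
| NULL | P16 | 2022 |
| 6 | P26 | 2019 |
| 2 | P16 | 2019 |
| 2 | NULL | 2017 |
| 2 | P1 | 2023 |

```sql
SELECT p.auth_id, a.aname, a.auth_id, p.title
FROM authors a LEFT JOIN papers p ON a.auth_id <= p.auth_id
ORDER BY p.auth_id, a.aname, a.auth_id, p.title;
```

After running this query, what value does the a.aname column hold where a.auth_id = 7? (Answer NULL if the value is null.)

Nora

LEFT JOIN keeps every row from `authors`; unmatched rows get NULL for `papers`'s columns.
Matching on a.auth_id <= p.auth_id. A NULL in a compared column never satisfies the condition.
Matched pairs: 18; unmatched a rows kept: 1.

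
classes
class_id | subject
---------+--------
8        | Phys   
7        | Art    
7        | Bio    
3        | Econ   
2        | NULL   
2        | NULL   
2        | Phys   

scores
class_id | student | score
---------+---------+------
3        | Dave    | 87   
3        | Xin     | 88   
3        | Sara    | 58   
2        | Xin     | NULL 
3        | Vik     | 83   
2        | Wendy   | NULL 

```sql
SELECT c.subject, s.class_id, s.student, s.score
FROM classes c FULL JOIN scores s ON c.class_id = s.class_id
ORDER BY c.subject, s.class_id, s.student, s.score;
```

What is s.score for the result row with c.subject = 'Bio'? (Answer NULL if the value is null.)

NULL

FULL OUTER JOIN keeps every row from both sides; unmatched rows get NULL for the other side's columns.
Matching on c.class_id = s.class_id.
- c row (class_id=8): no match → kept, s columns NULL.
- c row (class_id=7): no match → kept, s columns NULL.
- c row (class_id=7): no match → kept, s columns NULL.
- c row (class_id=3): matches 4 s row(s) → 4 output row(s).
- c row (class_id=2): matches 2 s row(s) → 2 output row(s).
- c row (class_id=2): matches 2 s row(s) → 2 output row(s).
- c row (class_id=2): matches 2 s row(s) → 2 output row(s).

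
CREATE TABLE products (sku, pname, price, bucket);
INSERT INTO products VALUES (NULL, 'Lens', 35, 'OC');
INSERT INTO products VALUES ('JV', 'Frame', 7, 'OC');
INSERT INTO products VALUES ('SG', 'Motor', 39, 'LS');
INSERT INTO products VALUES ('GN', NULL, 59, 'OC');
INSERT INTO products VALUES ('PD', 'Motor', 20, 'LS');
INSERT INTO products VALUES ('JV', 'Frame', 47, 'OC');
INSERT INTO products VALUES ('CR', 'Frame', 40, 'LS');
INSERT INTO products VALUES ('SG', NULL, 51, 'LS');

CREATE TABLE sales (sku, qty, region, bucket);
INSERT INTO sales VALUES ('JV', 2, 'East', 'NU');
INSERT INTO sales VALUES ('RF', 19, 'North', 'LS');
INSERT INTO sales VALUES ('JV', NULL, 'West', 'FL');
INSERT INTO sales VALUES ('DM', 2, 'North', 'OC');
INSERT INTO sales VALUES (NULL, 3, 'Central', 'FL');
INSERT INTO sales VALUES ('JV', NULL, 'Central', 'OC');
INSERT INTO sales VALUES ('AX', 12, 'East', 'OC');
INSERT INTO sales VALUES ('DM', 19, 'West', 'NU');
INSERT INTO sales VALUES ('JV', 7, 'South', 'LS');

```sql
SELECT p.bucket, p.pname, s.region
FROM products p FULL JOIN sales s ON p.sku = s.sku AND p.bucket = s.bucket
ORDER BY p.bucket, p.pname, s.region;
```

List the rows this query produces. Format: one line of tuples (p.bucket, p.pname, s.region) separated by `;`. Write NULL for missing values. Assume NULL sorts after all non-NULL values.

FULL OUTER JOIN keeps every row from both sides; unmatched rows get NULL for the other side's columns.
Matching on p.sku = s.sku AND p.bucket = s.bucket. A NULL in a compared column never satisfies the condition.
- sku=NULL, bucket=OC: no s row matches, row kept with s columns NULL.
- sku=JV, bucket=OC: 1 matching s row(s), so 1 row(s) emitted.
- sku=SG, bucket=LS: no s row matches, row kept with s columns NULL.
- sku=GN, bucket=OC: no s row matches, row kept with s columns NULL.
- sku=PD, bucket=LS: no s row matches, row kept with s columns NULL.
- sku=JV, bucket=OC: 1 matching s row(s), so 1 row(s) emitted.
- sku=CR, bucket=LS: no s row matches, row kept with s columns NULL.
- sku=SG, bucket=LS: no s row matches, row kept with s columns NULL.
- plus 8 unmatched s row(s), each kept with NULL p columns.

(LS, Frame, NULL); (LS, Motor, NULL); (LS, Motor, NULL); (LS, NULL, NULL); (OC, Frame, Central); (OC, Frame, Central); (OC, Lens, NULL); (OC, NULL, NULL); (NULL, NULL, Central); (NULL, NULL, East); (NULL, NULL, East); (NULL, NULL, North); (NULL, NULL, North); (NULL, NULL, South); (NULL, NULL, West); (NULL, NULL, West)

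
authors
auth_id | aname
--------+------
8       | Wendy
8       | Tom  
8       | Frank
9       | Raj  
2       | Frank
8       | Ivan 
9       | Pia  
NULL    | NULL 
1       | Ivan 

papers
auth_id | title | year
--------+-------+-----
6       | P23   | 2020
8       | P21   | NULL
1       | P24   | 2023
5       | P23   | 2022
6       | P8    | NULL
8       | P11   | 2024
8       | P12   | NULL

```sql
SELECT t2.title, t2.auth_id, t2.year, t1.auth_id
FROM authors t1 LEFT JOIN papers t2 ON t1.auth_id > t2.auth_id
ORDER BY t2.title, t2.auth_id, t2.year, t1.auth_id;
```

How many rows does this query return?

LEFT JOIN keeps every row from `authors`; unmatched rows get NULL for `papers`'s columns.
Matching on t1.auth_id > t2.auth_id. A NULL in a compared column never satisfies the condition.
Matched pairs: 31; unmatched t1 rows kept: 2.
Total: 31 matched + 2 padded = 33 rows.

33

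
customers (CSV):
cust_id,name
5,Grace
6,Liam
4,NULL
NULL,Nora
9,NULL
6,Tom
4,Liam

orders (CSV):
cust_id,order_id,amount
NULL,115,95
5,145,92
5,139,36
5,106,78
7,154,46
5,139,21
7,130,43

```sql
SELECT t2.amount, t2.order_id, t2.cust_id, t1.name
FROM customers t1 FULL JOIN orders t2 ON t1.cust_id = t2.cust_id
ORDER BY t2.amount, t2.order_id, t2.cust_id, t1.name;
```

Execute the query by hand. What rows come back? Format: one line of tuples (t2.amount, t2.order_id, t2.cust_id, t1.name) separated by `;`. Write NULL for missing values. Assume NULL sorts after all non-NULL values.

FULL OUTER JOIN keeps every row from both sides; unmatched rows get NULL for the other side's columns.
Matching on t1.cust_id = t2.cust_id. A NULL in a compared column never satisfies the condition.
Matched pairs: 4; unmatched t1 rows kept: 6; unmatched t2 rows kept: 3.

(21, 139, 5, Grace); (36, 139, 5, Grace); (43, 130, 7, NULL); (46, 154, 7, NULL); (78, 106, 5, Grace); (92, 145, 5, Grace); (95, 115, NULL, NULL); (NULL, NULL, NULL, Liam); (NULL, NULL, NULL, Liam); (NULL, NULL, NULL, Nora); (NULL, NULL, NULL, Tom); (NULL, NULL, NULL, NULL); (NULL, NULL, NULL, NULL)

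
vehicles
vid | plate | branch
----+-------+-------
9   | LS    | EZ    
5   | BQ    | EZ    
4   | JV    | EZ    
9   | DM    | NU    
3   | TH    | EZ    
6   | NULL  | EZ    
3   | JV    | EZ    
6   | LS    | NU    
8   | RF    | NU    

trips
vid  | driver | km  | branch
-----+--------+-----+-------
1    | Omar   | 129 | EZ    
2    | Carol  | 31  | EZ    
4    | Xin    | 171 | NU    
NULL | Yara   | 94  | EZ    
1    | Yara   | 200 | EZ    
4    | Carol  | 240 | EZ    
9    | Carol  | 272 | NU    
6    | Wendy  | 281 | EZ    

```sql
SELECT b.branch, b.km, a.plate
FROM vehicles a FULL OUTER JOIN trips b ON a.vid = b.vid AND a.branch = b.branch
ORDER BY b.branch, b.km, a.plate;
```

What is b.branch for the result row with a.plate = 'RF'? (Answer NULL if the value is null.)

NULL

FULL OUTER JOIN keeps every row from both sides; unmatched rows get NULL for the other side's columns.
Matching on a.vid = b.vid AND a.branch = b.branch. A NULL in a compared column never satisfies the condition.
Matched pairs: 3; unmatched a rows kept: 6; unmatched b rows kept: 5.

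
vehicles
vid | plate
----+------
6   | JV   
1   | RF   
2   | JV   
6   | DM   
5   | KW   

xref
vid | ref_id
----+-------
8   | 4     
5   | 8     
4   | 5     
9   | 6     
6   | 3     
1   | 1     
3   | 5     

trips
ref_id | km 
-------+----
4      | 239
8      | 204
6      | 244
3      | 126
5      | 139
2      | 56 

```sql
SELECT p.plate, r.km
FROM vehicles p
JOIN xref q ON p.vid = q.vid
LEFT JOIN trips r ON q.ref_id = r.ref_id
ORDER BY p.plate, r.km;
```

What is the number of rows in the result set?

4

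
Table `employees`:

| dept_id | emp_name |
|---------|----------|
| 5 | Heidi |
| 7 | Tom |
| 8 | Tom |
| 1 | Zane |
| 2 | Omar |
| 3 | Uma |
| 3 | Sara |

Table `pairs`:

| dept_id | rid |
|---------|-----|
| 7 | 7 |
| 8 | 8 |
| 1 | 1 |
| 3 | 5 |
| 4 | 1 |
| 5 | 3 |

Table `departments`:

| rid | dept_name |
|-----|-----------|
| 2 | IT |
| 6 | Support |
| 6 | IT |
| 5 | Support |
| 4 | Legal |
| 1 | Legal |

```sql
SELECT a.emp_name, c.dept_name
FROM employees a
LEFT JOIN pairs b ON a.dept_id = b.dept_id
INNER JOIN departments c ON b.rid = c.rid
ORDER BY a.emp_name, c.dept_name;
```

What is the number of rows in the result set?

Evaluate left to right. First `employees a LEFT JOIN pairs b` on dept_id: 7 row(s).
Then INNER JOIN `departments c` on rid: keep only rows whose b.rid appears in c.
Result: 3 row(s).

3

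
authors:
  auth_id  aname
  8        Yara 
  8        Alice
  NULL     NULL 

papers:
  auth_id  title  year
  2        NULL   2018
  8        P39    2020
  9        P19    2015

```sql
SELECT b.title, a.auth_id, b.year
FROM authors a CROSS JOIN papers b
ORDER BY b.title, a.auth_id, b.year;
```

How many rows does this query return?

9

CROSS JOIN pairs every row of `authors` with every row of `papers`: 3 × 3 = 9 rows.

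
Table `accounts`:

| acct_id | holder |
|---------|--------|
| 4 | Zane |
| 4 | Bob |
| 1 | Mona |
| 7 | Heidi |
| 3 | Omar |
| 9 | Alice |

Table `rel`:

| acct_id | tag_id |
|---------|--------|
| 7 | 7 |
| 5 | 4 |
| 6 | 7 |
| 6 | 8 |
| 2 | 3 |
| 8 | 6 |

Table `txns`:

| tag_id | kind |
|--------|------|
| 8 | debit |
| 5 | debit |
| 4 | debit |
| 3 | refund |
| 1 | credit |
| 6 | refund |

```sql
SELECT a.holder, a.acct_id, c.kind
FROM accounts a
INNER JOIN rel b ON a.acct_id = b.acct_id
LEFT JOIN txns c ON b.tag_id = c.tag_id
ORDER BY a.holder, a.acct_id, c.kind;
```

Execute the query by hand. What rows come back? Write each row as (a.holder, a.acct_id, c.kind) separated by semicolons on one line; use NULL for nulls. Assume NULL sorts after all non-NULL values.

(Heidi, 7, NULL)

Joins associate left-to-right: accounts INNER JOIN rel on acct_id gives 1 intermediate row(s).
Then LEFT JOIN `txns c` on tag_id: each of those 1 rows is kept; rows whose b.tag_id has no match in c get NULL for c's columns.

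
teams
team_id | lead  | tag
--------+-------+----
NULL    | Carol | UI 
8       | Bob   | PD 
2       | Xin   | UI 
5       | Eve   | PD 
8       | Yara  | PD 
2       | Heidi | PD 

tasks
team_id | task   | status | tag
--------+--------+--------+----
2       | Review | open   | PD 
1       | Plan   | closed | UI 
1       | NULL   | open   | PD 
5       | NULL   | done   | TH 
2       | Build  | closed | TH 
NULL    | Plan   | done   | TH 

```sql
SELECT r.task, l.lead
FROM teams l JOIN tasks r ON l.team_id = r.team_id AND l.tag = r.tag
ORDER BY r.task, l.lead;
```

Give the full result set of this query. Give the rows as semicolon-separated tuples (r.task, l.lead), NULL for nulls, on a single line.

(Review, Heidi)

INNER JOIN keeps only pairs where the ON condition holds.
Matching on l.team_id = r.team_id AND l.tag = r.tag. A NULL in a compared column never satisfies the condition.
Matched pairs: 1.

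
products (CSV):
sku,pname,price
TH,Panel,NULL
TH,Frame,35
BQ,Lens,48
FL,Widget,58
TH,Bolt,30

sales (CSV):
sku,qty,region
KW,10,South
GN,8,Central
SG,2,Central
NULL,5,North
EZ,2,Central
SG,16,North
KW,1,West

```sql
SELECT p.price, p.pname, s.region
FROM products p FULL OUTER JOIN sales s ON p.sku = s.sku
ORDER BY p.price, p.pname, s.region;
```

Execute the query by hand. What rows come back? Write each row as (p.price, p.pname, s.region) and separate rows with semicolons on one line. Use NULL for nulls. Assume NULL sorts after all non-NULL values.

FULL OUTER JOIN keeps every row from both sides; unmatched rows get NULL for the other side's columns.
Matching on p.sku = s.sku. A NULL in a compared column never satisfies the condition.
- p[0] sku=TH → no match; kept with NULLs on the s side.
- p[1] sku=TH → no match; kept with NULLs on the s side.
- p[2] sku=BQ → no match; kept with NULLs on the s side.
- p[3] sku=FL → no match; kept with NULLs on the s side.
- p[4] sku=TH → no match; kept with NULLs on the s side.
- plus 7 unmatched s row(s), each kept with NULL p columns.

(30, Bolt, NULL); (35, Frame, NULL); (48, Lens, NULL); (58, Widget, NULL); (NULL, Panel, NULL); (NULL, NULL, Central); (NULL, NULL, Central); (NULL, NULL, Central); (NULL, NULL, North); (NULL, NULL, North); (NULL, NULL, South); (NULL, NULL, West)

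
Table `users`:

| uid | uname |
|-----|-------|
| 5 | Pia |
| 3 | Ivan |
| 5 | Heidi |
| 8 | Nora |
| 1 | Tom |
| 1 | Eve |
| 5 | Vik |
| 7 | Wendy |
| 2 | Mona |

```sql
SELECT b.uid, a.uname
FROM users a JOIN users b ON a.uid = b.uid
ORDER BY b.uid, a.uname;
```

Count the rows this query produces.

INNER JOIN keeps only pairs where the ON condition holds.
Matching on a.uid = b.uid.
- a[0] uid=5 → 3 match(es) in b → 3 row(s).
- a[1] uid=3 → 1 match(es) in b → 1 row(s).
- a[2] uid=5 → 3 match(es) in b → 3 row(s).
- a[3] uid=8 → 1 match(es) in b → 1 row(s).
- a[4] uid=1 → 2 match(es) in b → 2 row(s).
- a[5] uid=1 → 2 match(es) in b → 2 row(s).
- a[6] uid=5 → 3 match(es) in b → 3 row(s).
- a[7] uid=7 → 1 match(es) in b → 1 row(s).
- a[8] uid=2 → 1 match(es) in b → 1 row(s).
Total: 17 rows.

17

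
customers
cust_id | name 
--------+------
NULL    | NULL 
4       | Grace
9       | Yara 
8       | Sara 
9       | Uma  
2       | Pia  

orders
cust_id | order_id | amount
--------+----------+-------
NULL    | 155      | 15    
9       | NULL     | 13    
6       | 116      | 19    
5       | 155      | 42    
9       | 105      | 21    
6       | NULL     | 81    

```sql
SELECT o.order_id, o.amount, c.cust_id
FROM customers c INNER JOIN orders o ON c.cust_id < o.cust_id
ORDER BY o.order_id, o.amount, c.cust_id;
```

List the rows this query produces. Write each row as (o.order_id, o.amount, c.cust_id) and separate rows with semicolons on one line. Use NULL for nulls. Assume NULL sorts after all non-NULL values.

(105, 21, 2); (105, 21, 4); (105, 21, 8); (116, 19, 2); (116, 19, 4); (155, 42, 2); (155, 42, 4); (NULL, 13, 2); (NULL, 13, 4); (NULL, 13, 8); (NULL, 81, 2); (NULL, 81, 4)

INNER JOIN keeps only pairs where the ON condition holds.
Matching on c.cust_id < o.cust_id. A NULL in a compared column never satisfies the condition.
- c[0] cust_id=NULL → no match; dropped.
- c[1] cust_id=4 → 5 match(es) in o → 5 row(s).
- c[2] cust_id=9 → no match; dropped.
- c[3] cust_id=8 → 2 match(es) in o → 2 row(s).
- c[4] cust_id=9 → no match; dropped.
- c[5] cust_id=2 → 5 match(es) in o → 5 row(s).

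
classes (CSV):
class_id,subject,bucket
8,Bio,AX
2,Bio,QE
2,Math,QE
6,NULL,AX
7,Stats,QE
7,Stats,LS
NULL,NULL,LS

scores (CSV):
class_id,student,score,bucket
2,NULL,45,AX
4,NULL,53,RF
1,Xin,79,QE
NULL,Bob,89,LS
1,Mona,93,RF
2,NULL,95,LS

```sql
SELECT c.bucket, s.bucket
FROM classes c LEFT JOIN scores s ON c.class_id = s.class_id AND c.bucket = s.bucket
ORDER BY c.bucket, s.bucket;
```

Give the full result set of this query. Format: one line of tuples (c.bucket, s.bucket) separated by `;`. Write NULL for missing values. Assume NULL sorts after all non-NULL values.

LEFT JOIN keeps every row from `classes`; unmatched rows get NULL for `scores`'s columns.
Matching on c.class_id = s.class_id AND c.bucket = s.bucket. A NULL in a compared column never satisfies the condition.
- c (class_id=8, bucket=AX) has no partner → padded with NULL.
- c (class_id=2, bucket=QE) has no partner → padded with NULL.
- c (class_id=2, bucket=QE) has no partner → padded with NULL.
- c (class_id=6, bucket=AX) has no partner → padded with NULL.
- c (class_id=7, bucket=QE) has no partner → padded with NULL.
- c (class_id=7, bucket=LS) has no partner → padded with NULL.
- c (class_id=NULL, bucket=LS) has no partner → padded with NULL.
After projecting and ordering:
c.bucket | s.bucket
AX | NULL
AX | NULL
LS | NULL
LS | NULL
QE | NULL
QE | NULL
QE | NULL

(AX, NULL); (AX, NULL); (LS, NULL); (LS, NULL); (QE, NULL); (QE, NULL); (QE, NULL)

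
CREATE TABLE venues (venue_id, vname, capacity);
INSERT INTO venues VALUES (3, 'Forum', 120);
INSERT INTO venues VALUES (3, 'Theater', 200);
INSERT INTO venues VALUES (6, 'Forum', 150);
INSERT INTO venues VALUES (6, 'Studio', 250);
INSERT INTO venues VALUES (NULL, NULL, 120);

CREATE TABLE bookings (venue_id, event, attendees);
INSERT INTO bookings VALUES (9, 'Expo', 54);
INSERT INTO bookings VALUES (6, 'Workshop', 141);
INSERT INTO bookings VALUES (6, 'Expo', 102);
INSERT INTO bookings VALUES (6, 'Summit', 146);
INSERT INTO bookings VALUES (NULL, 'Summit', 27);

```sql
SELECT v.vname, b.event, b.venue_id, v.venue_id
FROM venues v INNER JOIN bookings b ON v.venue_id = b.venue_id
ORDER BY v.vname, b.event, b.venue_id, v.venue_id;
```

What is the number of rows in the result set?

6

INNER JOIN keeps only pairs where the ON condition holds.
Matching on v.venue_id = b.venue_id. A NULL in a compared column never satisfies the condition.
Matched pairs: 6.
Total: 6 rows.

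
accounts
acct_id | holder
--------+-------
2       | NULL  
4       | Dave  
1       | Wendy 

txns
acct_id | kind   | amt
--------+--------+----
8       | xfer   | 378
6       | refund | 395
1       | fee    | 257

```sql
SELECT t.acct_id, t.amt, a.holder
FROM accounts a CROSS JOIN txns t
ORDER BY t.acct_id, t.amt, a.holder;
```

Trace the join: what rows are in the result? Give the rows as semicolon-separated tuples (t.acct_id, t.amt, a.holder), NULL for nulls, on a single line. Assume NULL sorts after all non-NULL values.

(1, 257, Dave); (1, 257, Wendy); (1, 257, NULL); (6, 395, Dave); (6, 395, Wendy); (6, 395, NULL); (8, 378, Dave); (8, 378, Wendy); (8, 378, NULL)

CROSS JOIN pairs every row of `accounts` with every row of `txns`: 3 × 3 = 9 rows.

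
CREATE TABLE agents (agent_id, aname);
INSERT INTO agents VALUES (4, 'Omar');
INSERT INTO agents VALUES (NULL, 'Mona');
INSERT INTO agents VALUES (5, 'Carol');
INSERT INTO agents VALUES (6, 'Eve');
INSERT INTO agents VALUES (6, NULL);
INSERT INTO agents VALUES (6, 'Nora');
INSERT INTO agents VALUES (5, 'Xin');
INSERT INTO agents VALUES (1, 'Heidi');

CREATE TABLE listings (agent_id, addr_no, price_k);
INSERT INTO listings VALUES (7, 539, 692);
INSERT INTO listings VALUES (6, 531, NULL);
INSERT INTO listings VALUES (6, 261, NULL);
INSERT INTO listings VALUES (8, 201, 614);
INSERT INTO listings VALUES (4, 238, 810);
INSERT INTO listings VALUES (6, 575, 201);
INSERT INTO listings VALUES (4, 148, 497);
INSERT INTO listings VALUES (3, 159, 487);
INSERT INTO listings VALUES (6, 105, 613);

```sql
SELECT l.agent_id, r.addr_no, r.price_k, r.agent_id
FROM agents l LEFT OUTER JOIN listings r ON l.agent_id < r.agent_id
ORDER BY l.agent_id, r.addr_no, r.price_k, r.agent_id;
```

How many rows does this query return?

34

LEFT JOIN keeps every row from `agents`; unmatched rows get NULL for `listings`'s columns.
Matching on l.agent_id < r.agent_id. A NULL in a compared column never satisfies the condition.
Matched pairs: 33; unmatched l rows kept: 1.
Total: 33 matched + 1 padded = 34 rows.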